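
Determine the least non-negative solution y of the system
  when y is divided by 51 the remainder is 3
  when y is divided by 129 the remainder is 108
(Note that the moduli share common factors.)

gcd(51, 129) = 3 and 3 | (108 − 3), so the pair is consistent; merging gives y ≡ 2043 (mod 2193), where 2193 = lcm(51, 129).
The solution is unique modulo lcm(51, 129) = 2193.

2043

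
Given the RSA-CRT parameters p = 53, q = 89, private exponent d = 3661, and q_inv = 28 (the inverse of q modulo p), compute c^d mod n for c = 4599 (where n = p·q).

d_p = d mod (p−1) = 3661 mod 52 = 21; d_q = d mod (q−1) = 53.
m₁ = c^(d_p) mod p: c ≡ 41 (mod 53), and 41^21 mod 53 = 35.
m₂ = c^(d_q) mod q: c ≡ 60 (mod 89), and 60^53 mod 89 = 27.
h = q_inv·(m₁ − m₂) mod p = 28·(35 − 27) mod 53 = 12.
m = m₂ + h·q = 27 + 12·89 = 1095.

1095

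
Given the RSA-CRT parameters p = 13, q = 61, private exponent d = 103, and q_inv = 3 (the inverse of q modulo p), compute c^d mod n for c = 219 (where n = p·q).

431

d_p = d mod (p−1) = 103 mod 12 = 7; d_q = d mod (q−1) = 43.
m₁ = c^(d_p) mod p: c ≡ 11 (mod 13), and 11^7 mod 13 = 2.
m₂ = c^(d_q) mod q: c ≡ 36 (mod 61), and 36^43 mod 61 = 4.
h = q_inv·(m₁ − m₂) mod p = 3·(2 − 4) mod 13 = 7.
m = m₂ + h·q = 4 + 7·61 = 431.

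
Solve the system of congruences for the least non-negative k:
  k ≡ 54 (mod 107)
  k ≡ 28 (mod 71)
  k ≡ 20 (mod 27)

93251

From k ≡ 54 (mod 107) write k = 54 + 107t. Substituting into k ≡ 28 (mod 71) gives 107t ≡ 45 (mod 71), and since 36⁻¹ ≡ 2 (mod 71), t ≡ 19. Hence k ≡ 54 + 107·19 = 2087 (mod 7597).
From k ≡ 2087 (mod 7597) write k = 2087 + 7597t. Substituting into k ≡ 20 (mod 27) gives 7597t ≡ 12 (mod 27), and since 10⁻¹ ≡ 19 (mod 27), t ≡ 12. Hence k ≡ 2087 + 7597·12 = 93251 (mod 205119).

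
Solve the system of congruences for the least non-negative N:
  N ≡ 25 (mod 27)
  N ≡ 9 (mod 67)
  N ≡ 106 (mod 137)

62989

The moduli are pairwise coprime; M = 27·67·137 = 247833.
M/27 = 9179; 9179 ≡ 26 (mod 27); 26·26 ≡ 1, so inverse 26.
M/67 = 3699; 3699 ≡ 14 (mod 67); 14·24 ≡ 1, so inverse 24.
M/137 = 1809; 1809 ≡ 28 (mod 137); 28·93 ≡ 1, so inverse 93.
N ≡ 25·9179·26 + 9·3699·24 + 106·1809·93 = 24598456.
24598456 mod 247833 = 62989.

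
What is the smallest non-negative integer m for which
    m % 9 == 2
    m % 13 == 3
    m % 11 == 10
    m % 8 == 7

The moduli are pairwise coprime; N = 9·13·11·8 = 10296.
N/9 = 1144; 1144 ≡ 1 (mod 9), inverse 1.
N/13 = 792; 792 ≡ 12 (mod 13); 12·12 ≡ 1, so inverse 12.
N/11 = 936; 936 ≡ 1 (mod 11), inverse 1.
N/8 = 1287; 1287 ≡ 7 (mod 8); 7·7 ≡ 1, so inverse 7.
m ≡ 2·1144·1 + 3·792·12 + 10·936·1 + 7·1287·7 = 103223.
103223 mod 10296 = 263.

263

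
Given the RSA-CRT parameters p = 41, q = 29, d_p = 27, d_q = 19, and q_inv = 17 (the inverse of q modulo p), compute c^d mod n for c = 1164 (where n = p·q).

m₁ = c^(d_p) mod p: c ≡ 16 (mod 41), and 16^27 mod 41 = 10.
m₂ = c^(d_q) mod q: c ≡ 4 (mod 29), and 4^19 mod 29 = 9.
h = q_inv·(m₁ − m₂) mod p = 17·(10 − 9) mod 41 = 17.
m = m₂ + h·q = 9 + 17·29 = 502.

502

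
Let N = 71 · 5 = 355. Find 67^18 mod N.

Mod 71: 67 ≡ 67; 67^18 ≡ 2 (mod 71).
Mod 5: 67 ≡ 2; by Fermat, exponent reduces to 18 mod 4 = 2; 2^2 ≡ 4 (mod 5).
Combine by CRT: x ≡ 2 (mod 71), x ≡ 4 (mod 5) ⇒ x ≡ 144 (mod 355).

144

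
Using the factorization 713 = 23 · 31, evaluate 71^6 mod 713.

225

Mod 23: 71 ≡ 2; 2^6 ≡ 18 (mod 23).
Mod 31: 71 ≡ 9; 9^6 ≡ 8 (mod 31).
Combine by CRT: x ≡ 18 (mod 23), x ≡ 8 (mod 31) ⇒ x ≡ 225 (mod 713).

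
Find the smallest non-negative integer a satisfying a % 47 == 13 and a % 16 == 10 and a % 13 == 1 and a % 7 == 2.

From a ≡ 13 (mod 47) write a = 13 + 47t. Substituting into a ≡ 10 (mod 16) gives 47t ≡ 13 (mod 16), and since 15⁻¹ ≡ 15 (mod 16), t ≡ 3. Hence a ≡ 13 + 47·3 = 154 (mod 752).
From a ≡ 154 (mod 752) write a = 154 + 752t. Substituting into a ≡ 1 (mod 13) gives 752t ≡ 3 (mod 13), and since 11⁻¹ ≡ 6 (mod 13), t ≡ 5. Hence a ≡ 154 + 752·5 = 3914 (mod 9776).
From a ≡ 3914 (mod 9776) write a = 3914 + 9776t. Substituting into a ≡ 2 (mod 7) gives 9776t ≡ 1 (mod 7), and since 4⁻¹ ≡ 2 (mod 7), t ≡ 2. Hence a ≡ 3914 + 9776·2 = 23466 (mod 68432).

23466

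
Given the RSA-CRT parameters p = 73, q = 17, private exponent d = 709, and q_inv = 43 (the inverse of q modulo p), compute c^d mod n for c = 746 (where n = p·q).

d_p = d mod (p−1) = 709 mod 72 = 61; d_q = d mod (q−1) = 5.
m₁ = c^(d_p) mod p: c ≡ 16 (mod 73), and 16^61 mod 73 = 2.
m₂ = c^(d_q) mod q: c ≡ 15 (mod 17), and 15^5 mod 17 = 2.
h = q_inv·(m₁ − m₂) mod p = 43·(2 − 2) mod 73 = 0.
m = m₂ + h·q = 2 + 0·17 = 2.

2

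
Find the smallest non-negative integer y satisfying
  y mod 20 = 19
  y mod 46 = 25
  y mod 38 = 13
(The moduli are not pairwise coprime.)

8259

gcd(20, 46) = 2 and 2 | (25 − 19), so the pair is consistent; merging gives y ≡ 439 (mod 460), where 460 = lcm(20, 46).
gcd(460, 38) = 2 and 2 | (13 − 439), so the pair is consistent; merging gives y ≡ 8259 (mod 8740), where 8740 = lcm(460, 38).
The solution is unique modulo lcm(20, 46, 38) = 8740.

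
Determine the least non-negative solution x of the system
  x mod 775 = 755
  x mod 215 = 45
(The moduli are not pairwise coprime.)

Combine the congruences pairwise.
gcd(775, 215) = 5 and 5 | (45 − 755), so the pair is consistent; merging gives x ≡ 17030 (mod 33325), where 33325 = lcm(775, 215).
The solution is unique modulo lcm(775, 215) = 33325.

17030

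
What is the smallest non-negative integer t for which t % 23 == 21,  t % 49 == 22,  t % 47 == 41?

The moduli are pairwise coprime; N = 23·49·47 = 52969.
N/23 = 2303; 2303 ≡ 3 (mod 23); 3·8 ≡ 1, so inverse 8.
N/49 = 1081; 1081 ≡ 3 (mod 49); 3·33 ≡ 1, so inverse 33.
N/47 = 1127; 1127 ≡ 46 (mod 47); 46·46 ≡ 1, so inverse 46.
t ≡ 21·2303·8 + 22·1081·33 + 41·1127·46 = 3297232.
3297232 mod 52969 = 13154.

13154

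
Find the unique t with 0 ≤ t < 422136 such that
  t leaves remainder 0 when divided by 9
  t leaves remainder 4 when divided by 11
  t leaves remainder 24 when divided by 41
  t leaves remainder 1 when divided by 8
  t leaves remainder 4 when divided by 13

The moduli are pairwise coprime; N = 9·11·41·8·13 = 422136.
N/9 = 46904; 46904 ≡ 5 (mod 9); 5·2 ≡ 1, so inverse 2.
N/11 = 38376; 38376 ≡ 8 (mod 11); 8·7 ≡ 1, so inverse 7.
N/41 = 10296; 10296 ≡ 5 (mod 41); 5·33 ≡ 1, so inverse 33.
N/8 = 52767; 52767 ≡ 7 (mod 8); 7·7 ≡ 1, so inverse 7.
N/13 = 32472; 32472 ≡ 11 (mod 13); 11·6 ≡ 1, so inverse 6.
t ≡ 0·46904·2 + 4·38376·7 + 24·10296·33 + 1·52767·7 + 4·32472·6 = 10377657.
10377657 mod 422136 = 246393.

246393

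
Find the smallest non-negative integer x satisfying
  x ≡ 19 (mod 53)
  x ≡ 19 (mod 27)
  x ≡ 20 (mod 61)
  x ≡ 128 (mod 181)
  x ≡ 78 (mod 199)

2858116285

From x ≡ 19 (mod 53) write x = 19 + 53t. Substituting into x ≡ 19 (mod 27) gives 53t ≡ 0 (mod 27), and since 26⁻¹ ≡ 26 (mod 27), t ≡ 0. Hence x ≡ 19 + 53·0 = 19 (mod 1431).
From x ≡ 19 (mod 1431) write x = 19 + 1431t. Substituting into x ≡ 20 (mod 61) gives 1431t ≡ 1 (mod 61), and since 28⁻¹ ≡ 24 (mod 61), t ≡ 24. Hence x ≡ 19 + 1431·24 = 34363 (mod 87291).
From x ≡ 34363 (mod 87291) write x = 34363 + 87291t. Substituting into x ≡ 128 (mod 181) gives 87291t ≡ 155 (mod 181), and since 49⁻¹ ≡ 133 (mod 181), t ≡ 162. Hence x ≡ 34363 + 87291·162 = 14175505 (mod 15799671).
From x ≡ 14175505 (mod 15799671) write x = 14175505 + 15799671t. Substituting into x ≡ 78 (mod 199) gives 15799671t ≡ 139 (mod 199), and since 66⁻¹ ≡ 196 (mod 199), t ≡ 180. Hence x ≡ 14175505 + 15799671·180 = 2858116285 (mod 3144134529).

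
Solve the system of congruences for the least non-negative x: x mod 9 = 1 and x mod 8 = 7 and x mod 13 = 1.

703

From x ≡ 1 (mod 9) write x = 1 + 9t. Substituting into x ≡ 7 (mod 8) gives 9t ≡ 6 (mod 8), and since 1⁻¹ ≡ 1 (mod 8), t ≡ 6. Hence x ≡ 1 + 9·6 = 55 (mod 72).
From x ≡ 55 (mod 72) write x = 55 + 72t. Substituting into x ≡ 1 (mod 13) gives 72t ≡ 11 (mod 13), and since 7⁻¹ ≡ 2 (mod 13), t ≡ 9. Hence x ≡ 55 + 72·9 = 703 (mod 936).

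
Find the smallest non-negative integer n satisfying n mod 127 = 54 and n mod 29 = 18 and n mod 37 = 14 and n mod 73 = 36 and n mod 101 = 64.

The moduli are pairwise coprime; M = 127·29·37·73·101 = 1004726083.
M/127 = 7911229; 7911229 ≡ 18 (mod 127); 18·120 ≡ 1, so inverse 120.
M/29 = 34645727; 34645727 ≡ 7 (mod 29); 7·25 ≡ 1, so inverse 25.
M/37 = 27154759; 27154759 ≡ 15 (mod 37); 15·5 ≡ 1, so inverse 5.
M/73 = 13763371; 13763371 ≡ 24 (mod 73); 24·70 ≡ 1, so inverse 70.
M/101 = 9947783; 9947783 ≡ 91 (mod 101); 91·10 ≡ 1, so inverse 10.
n ≡ 54·7911229·120 + 18·34645727·25 + 14·27154759·5 + 36·13763371·70 + 64·9947783·10 = 109806450240.
109806450240 mod 1004726083 = 291307193.

291307193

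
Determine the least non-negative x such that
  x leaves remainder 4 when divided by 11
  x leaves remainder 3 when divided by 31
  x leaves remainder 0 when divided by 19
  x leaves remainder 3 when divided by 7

8683

Combine the congruences pairwise.
From x ≡ 4 (mod 11) write x = 4 + 11t. Substituting into x ≡ 3 (mod 31) gives 11t ≡ 30 (mod 31), and since 11⁻¹ ≡ 17 (mod 31), t ≡ 14. Hence x ≡ 4 + 11·14 = 158 (mod 341).
From x ≡ 158 (mod 341) write x = 158 + 341t. Substituting into x ≡ 0 (mod 19) gives 341t ≡ 13 (mod 19), and since 18⁻¹ ≡ 18 (mod 19), t ≡ 6. Hence x ≡ 158 + 341·6 = 2204 (mod 6479).
From x ≡ 2204 (mod 6479) write x = 2204 + 6479t. Substituting into x ≡ 3 (mod 7) gives 6479t ≡ 4 (mod 7), and since 4⁻¹ ≡ 2 (mod 7), t ≡ 1. Hence x ≡ 2204 + 6479·1 = 8683 (mod 45353).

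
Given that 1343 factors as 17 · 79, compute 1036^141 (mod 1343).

Mod 17: 1036 ≡ 16; by Fermat, exponent reduces to 141 mod 16 = 13; 16^13 ≡ 16 (mod 17).
Mod 79: 1036 ≡ 9; by Fermat, exponent reduces to 141 mod 78 = 63; 9^63 ≡ 67 (mod 79).
Combine by CRT: x ≡ 16 (mod 17), x ≡ 67 (mod 79) ⇒ x ≡ 67 (mod 1343).

67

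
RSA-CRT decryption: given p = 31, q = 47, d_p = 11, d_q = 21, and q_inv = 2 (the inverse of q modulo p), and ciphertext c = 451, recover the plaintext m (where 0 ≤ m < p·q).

1200

m₁ = c^(d_p) mod p: c ≡ 17 (mod 31), and 17^11 mod 31 = 22.
m₂ = c^(d_q) mod q: c ≡ 28 (mod 47), and 28^21 mod 47 = 25.
h = q_inv·(m₁ − m₂) mod p = 2·(22 − 25) mod 31 = 25.
m = m₂ + h·q = 25 + 25·47 = 1200.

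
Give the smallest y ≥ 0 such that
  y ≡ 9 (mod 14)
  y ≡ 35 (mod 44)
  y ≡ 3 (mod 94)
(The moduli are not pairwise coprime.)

gcd(14, 44) = 2 and 2 | (35 − 9), so the pair is consistent; merging gives y ≡ 79 (mod 308), where 308 = lcm(14, 44).
gcd(308, 94) = 2 and 2 | (3 − 79), so the pair is consistent; merging gives y ≡ 8087 (mod 14476), where 14476 = lcm(308, 94).
The solution is unique modulo lcm(14, 44, 94) = 14476.

8087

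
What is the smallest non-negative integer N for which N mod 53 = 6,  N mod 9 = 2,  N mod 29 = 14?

Combine the congruences pairwise.
From N ≡ 6 (mod 53) write N = 6 + 53t. Substituting into N ≡ 2 (mod 9) gives 53t ≡ 5 (mod 9), and since 8⁻¹ ≡ 8 (mod 9), t ≡ 4. Hence N ≡ 6 + 53·4 = 218 (mod 477).
From N ≡ 218 (mod 477) write N = 218 + 477t. Substituting into N ≡ 14 (mod 29) gives 477t ≡ 28 (mod 29), and since 13⁻¹ ≡ 9 (mod 29), t ≡ 20. Hence N ≡ 218 + 477·20 = 9758 (mod 13833).

9758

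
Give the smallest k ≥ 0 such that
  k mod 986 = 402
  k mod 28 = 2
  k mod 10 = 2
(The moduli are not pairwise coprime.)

49702

gcd(986, 28) = 2 and 2 | (2 − 402), so the pair is consistent; merging gives k ≡ 8290 (mod 13804), where 13804 = lcm(986, 28).
gcd(13804, 10) = 2 and 2 | (2 − 8290), so the pair is consistent; merging gives k ≡ 49702 (mod 69020), where 69020 = lcm(13804, 10).
The solution is unique modulo lcm(986, 28, 10) = 69020.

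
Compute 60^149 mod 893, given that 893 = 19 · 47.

167

Mod 19: 60 ≡ 3; by Fermat, exponent reduces to 149 mod 18 = 5; 3^5 ≡ 15 (mod 19).
Mod 47: 60 ≡ 13; by Fermat, exponent reduces to 149 mod 46 = 11; 13^11 ≡ 26 (mod 47).
Combine by CRT: x ≡ 15 (mod 19), x ≡ 26 (mod 47) ⇒ x ≡ 167 (mod 893).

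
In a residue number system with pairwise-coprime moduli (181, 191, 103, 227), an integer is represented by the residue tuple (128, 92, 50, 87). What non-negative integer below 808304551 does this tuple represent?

634738168

The moduli are pairwise coprime; N = 181·191·103·227 = 808304551.
N/181 = 4465771; 4465771 ≡ 139 (mod 181); 139·56 ≡ 1, so inverse 56.
N/191 = 4231961; 4231961 ≡ 165 (mod 191); 165·22 ≡ 1, so inverse 22.
N/103 = 7847617; 7847617 ≡ 47 (mod 103); 47·57 ≡ 1, so inverse 57.
N/227 = 3560813; 3560813 ≡ 91 (mod 227); 91·5 ≡ 1, so inverse 5.
x ≡ 128·4465771·56 + 92·4231961·22 + 50·7847617·57 + 87·3560813·5 = 64490797697.
64490797697 mod 808304551 = 634738168.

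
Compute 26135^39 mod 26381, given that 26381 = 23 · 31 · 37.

14555

Mod 23: 26135 ≡ 7; by Fermat, exponent reduces to 39 mod 22 = 17; 7^17 ≡ 19 (mod 23).
Mod 31: 26135 ≡ 2; by Fermat, exponent reduces to 39 mod 30 = 9; 2^9 ≡ 16 (mod 31).
Mod 37: 26135 ≡ 13; by Fermat, exponent reduces to 39 mod 36 = 3; 13^3 ≡ 14 (mod 37).
Combine by CRT: x ≡ 19 (mod 23), x ≡ 16 (mod 31), x ≡ 14 (mod 37) ⇒ x ≡ 14555 (mod 26381).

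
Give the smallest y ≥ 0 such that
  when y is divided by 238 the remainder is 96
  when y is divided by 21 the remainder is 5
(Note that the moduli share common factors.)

572

gcd(238, 21) = 7 and 7 | (5 − 96), so the pair is consistent; merging gives y ≡ 572 (mod 714), where 714 = lcm(238, 21).
The solution is unique modulo lcm(238, 21) = 714.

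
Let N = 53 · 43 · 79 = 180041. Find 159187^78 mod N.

1

Mod 53: 159187 ≡ 28; by Fermat, exponent reduces to 78 mod 52 = 26; 28^26 ≡ 1 (mod 53).
Mod 43: 159187 ≡ 1; by Fermat, exponent reduces to 78 mod 42 = 36; 1^36 ≡ 1 (mod 43).
Mod 79: 159187 ≡ 2; since 78 | 78, by Fermat 2^78 ≡ 1 (mod 79).
Combine by CRT: x ≡ 1 (mod 53), x ≡ 1 (mod 43), x ≡ 1 (mod 79) ⇒ x ≡ 1 (mod 180041).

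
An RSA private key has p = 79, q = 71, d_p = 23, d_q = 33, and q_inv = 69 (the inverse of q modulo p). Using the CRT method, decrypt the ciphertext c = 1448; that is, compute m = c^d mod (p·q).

5230

m₁ = c^(d_p) mod p: c ≡ 26 (mod 79), and 26^23 mod 79 = 16.
m₂ = c^(d_q) mod q: c ≡ 28 (mod 71), and 28^33 mod 71 = 47.
h = q_inv·(m₁ − m₂) mod p = 69·(16 − 47) mod 79 = 73.
m = m₂ + h·q = 47 + 73·71 = 5230.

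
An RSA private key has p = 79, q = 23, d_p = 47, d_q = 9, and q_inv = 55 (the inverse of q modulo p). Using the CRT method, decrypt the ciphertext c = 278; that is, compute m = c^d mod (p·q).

374

m₁ = c^(d_p) mod p: c ≡ 41 (mod 79), and 41^47 mod 79 = 58.
m₂ = c^(d_q) mod q: c ≡ 2 (mod 23), and 2^9 mod 23 = 6.
h = q_inv·(m₁ − m₂) mod p = 55·(58 − 6) mod 79 = 16.
m = m₂ + h·q = 6 + 16·23 = 374.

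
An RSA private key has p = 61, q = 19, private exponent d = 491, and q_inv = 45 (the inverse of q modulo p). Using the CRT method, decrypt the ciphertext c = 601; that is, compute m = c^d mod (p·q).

540

d_p = d mod (p−1) = 491 mod 60 = 11; d_q = d mod (q−1) = 5.
m₁ = c^(d_p) mod p: c ≡ 52 (mod 61), and 52^11 mod 61 = 52.
m₂ = c^(d_q) mod q: c ≡ 12 (mod 19), and 12^5 mod 19 = 8.
h = q_inv·(m₁ − m₂) mod p = 45·(52 − 8) mod 61 = 28.
m = m₂ + h·q = 8 + 28·19 = 540.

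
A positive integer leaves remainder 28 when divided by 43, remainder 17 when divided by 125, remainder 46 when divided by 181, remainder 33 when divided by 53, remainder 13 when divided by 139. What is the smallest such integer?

1885244642

The moduli are pairwise coprime; N = 43·125·181·53·139 = 7167170125.
N/43 = 166678375; 166678375 ≡ 12 (mod 43); 12·18 ≡ 1, so inverse 18.
N/125 = 57337361; 57337361 ≡ 111 (mod 125); 111·116 ≡ 1, so inverse 116.
N/181 = 39597625; 39597625 ≡ 74 (mod 181); 74·159 ≡ 1, so inverse 159.
N/53 = 135229625; 135229625 ≡ 19 (mod 53); 19·14 ≡ 1, so inverse 14.
N/139 = 51562375; 51562375 ≡ 47 (mod 139); 47·71 ≡ 1, so inverse 71.
m ≡ 28·166678375·18 + 17·57337361·116 + 46·39597625·159 + 33·135229625·14 + 13·51562375·71 = 596760365017.
596760365017 mod 7167170125 = 1885244642.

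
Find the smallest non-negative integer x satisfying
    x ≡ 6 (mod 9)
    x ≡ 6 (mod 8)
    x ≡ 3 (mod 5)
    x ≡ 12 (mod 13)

The moduli are pairwise coprime; N = 9·8·5·13 = 4680.
N/9 = 520; 520 ≡ 7 (mod 9); 7·4 ≡ 1, so inverse 4.
N/8 = 585; 585 ≡ 1 (mod 8), inverse 1.
N/5 = 936; 936 ≡ 1 (mod 5), inverse 1.
N/13 = 360; 360 ≡ 9 (mod 13); 9·3 ≡ 1, so inverse 3.
x ≡ 6·520·4 + 6·585·1 + 3·936·1 + 12·360·3 = 31758.
31758 mod 4680 = 3678.

3678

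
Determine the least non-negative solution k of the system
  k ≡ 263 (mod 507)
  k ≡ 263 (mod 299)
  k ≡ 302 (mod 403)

gcd(507, 299) = 13 and 13 | (263 − 263), so the pair is consistent; merging gives k ≡ 263 (mod 11661), where 11661 = lcm(507, 299).
gcd(11661, 403) = 13 and 13 | (302 − 263), so the pair is consistent; merging gives k ≡ 163517 (mod 361491), where 361491 = lcm(11661, 403).
The solution is unique modulo lcm(507, 299, 403) = 361491.

163517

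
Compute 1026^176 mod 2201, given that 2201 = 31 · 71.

Mod 31: 1026 ≡ 3; by Fermat, exponent reduces to 176 mod 30 = 26; 3^26 ≡ 18 (mod 31).
Mod 71: 1026 ≡ 32; by Fermat, exponent reduces to 176 mod 70 = 36; 32^36 ≡ 32 (mod 71).
Combine by CRT: x ≡ 18 (mod 31), x ≡ 32 (mod 71) ⇒ x ≡ 1878 (mod 2201).

1878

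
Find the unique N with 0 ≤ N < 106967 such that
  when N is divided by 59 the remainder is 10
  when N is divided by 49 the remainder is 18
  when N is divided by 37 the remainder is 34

Combine the congruences pairwise.
From N ≡ 10 (mod 59) write N = 10 + 59t. Substituting into N ≡ 18 (mod 49) gives 59t ≡ 8 (mod 49), and since 10⁻¹ ≡ 5 (mod 49), t ≡ 40. Hence N ≡ 10 + 59·40 = 2370 (mod 2891).
From N ≡ 2370 (mod 2891) write N = 2370 + 2891t. Substituting into N ≡ 34 (mod 37) gives 2891t ≡ 32 (mod 37), and since 5⁻¹ ≡ 15 (mod 37), t ≡ 36. Hence N ≡ 2370 + 2891·36 = 106446 (mod 106967).

106446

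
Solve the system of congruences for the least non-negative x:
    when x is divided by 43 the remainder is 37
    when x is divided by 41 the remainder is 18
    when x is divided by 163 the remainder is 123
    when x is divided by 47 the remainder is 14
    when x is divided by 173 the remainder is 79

From x ≡ 37 (mod 43) write x = 37 + 43t. Substituting into x ≡ 18 (mod 41) gives 43t ≡ 22 (mod 41), and since 2⁻¹ ≡ 21 (mod 41), t ≡ 11. Hence x ≡ 37 + 43·11 = 510 (mod 1763).
From x ≡ 510 (mod 1763) write x = 510 + 1763t. Substituting into x ≡ 123 (mod 163) gives 1763t ≡ 102 (mod 163), and since 133⁻¹ ≡ 38 (mod 163), t ≡ 127. Hence x ≡ 510 + 1763·127 = 224411 (mod 287369).
From x ≡ 224411 (mod 287369) write x = 224411 + 287369t. Substituting into x ≡ 14 (mod 47) gives 287369t ≡ 28 (mod 47), and since 11⁻¹ ≡ 30 (mod 47), t ≡ 41. Hence x ≡ 224411 + 287369·41 = 12006540 (mod 13506343).
From x ≡ 12006540 (mod 13506343) write x = 12006540 + 13506343t. Substituting into x ≡ 79 (mod 173) gives 13506343t ≡ 85 (mod 173), and since 60⁻¹ ≡ 124 (mod 173), t ≡ 160. Hence x ≡ 12006540 + 13506343·160 = 2173021420 (mod 2336597339).

2173021420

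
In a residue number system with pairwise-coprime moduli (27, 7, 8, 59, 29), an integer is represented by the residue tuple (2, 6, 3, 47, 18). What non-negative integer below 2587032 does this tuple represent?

1170371

The moduli are pairwise coprime; N = 27·7·8·59·29 = 2587032.
N/27 = 95816; 95816 ≡ 20 (mod 27); 20·23 ≡ 1, so inverse 23.
N/7 = 369576; 369576 ≡ 4 (mod 7); 4·2 ≡ 1, so inverse 2.
N/8 = 323379; 323379 ≡ 3 (mod 8); 3·3 ≡ 1, so inverse 3.
N/59 = 43848; 43848 ≡ 11 (mod 59); 11·43 ≡ 1, so inverse 43.
N/29 = 89208; 89208 ≡ 4 (mod 29); 4·22 ≡ 1, so inverse 22.
x ≡ 2·95816·23 + 6·369576·2 + 3·323379·3 + 47·43848·43 + 18·89208·22 = 135696035.
135696035 mod 2587032 = 1170371.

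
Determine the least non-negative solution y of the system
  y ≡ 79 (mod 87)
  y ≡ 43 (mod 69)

gcd(87, 69) = 3 and 3 | (43 − 79), so the pair is consistent; merging gives y ≡ 1906 (mod 2001), where 2001 = lcm(87, 69).
The solution is unique modulo lcm(87, 69) = 2001.

1906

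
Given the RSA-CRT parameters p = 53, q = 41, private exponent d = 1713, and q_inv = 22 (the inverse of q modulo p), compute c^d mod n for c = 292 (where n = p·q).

d_p = d mod (p−1) = 1713 mod 52 = 49; d_q = d mod (q−1) = 33.
m₁ = c^(d_p) mod p: c ≡ 27 (mod 53), and 27^49 mod 53 = 8.
m₂ = c^(d_q) mod q: c ≡ 5 (mod 41), and 5^33 mod 41 = 39.
h = q_inv·(m₁ − m₂) mod p = 22·(8 − 39) mod 53 = 7.
m = m₂ + h·q = 39 + 7·41 = 326.

326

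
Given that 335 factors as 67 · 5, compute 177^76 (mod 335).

Mod 67: 177 ≡ 43; by Fermat, exponent reduces to 76 mod 66 = 10; 43^10 ≡ 14 (mod 67).
Mod 5: 177 ≡ 2; since 4 | 76, by Fermat 2^76 ≡ 1 (mod 5).
Combine by CRT: x ≡ 14 (mod 67), x ≡ 1 (mod 5) ⇒ x ≡ 81 (mod 335).

81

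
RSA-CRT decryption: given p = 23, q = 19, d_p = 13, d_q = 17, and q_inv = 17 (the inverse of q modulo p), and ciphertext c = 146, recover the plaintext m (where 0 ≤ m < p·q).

m₁ = c^(d_p) mod p: c ≡ 8 (mod 23), and 8^13 mod 23 = 18.
m₂ = c^(d_q) mod q: c ≡ 13 (mod 19), and 13^17 mod 19 = 3.
h = q_inv·(m₁ − m₂) mod p = 17·(18 − 3) mod 23 = 2.
m = m₂ + h·q = 3 + 2·19 = 41.

41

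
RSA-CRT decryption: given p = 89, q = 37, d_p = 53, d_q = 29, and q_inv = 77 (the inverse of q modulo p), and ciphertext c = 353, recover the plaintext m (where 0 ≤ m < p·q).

m₁ = c^(d_p) mod p: c ≡ 86 (mod 89), and 86^53 mod 89 = 14.
m₂ = c^(d_q) mod q: c ≡ 20 (mod 37), and 20^29 mod 37 = 32.
h = q_inv·(m₁ − m₂) mod p = 77·(14 − 32) mod 89 = 38.
m = m₂ + h·q = 32 + 38·37 = 1438.

1438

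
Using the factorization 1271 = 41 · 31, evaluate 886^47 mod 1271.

851

Mod 41: 886 ≡ 25; by Fermat, exponent reduces to 47 mod 40 = 7; 25^7 ≡ 31 (mod 41).
Mod 31: 886 ≡ 18; by Fermat, exponent reduces to 47 mod 30 = 17; 18^17 ≡ 14 (mod 31).
Combine by CRT: x ≡ 31 (mod 41), x ≡ 14 (mod 31) ⇒ x ≡ 851 (mod 1271).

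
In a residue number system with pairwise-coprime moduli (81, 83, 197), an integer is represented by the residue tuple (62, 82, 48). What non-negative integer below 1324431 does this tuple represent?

584153

Combine the congruences pairwise.
From x ≡ 62 (mod 81) write x = 62 + 81t. Substituting into x ≡ 82 (mod 83) gives 81t ≡ 20 (mod 83), and since 81⁻¹ ≡ 41 (mod 83), t ≡ 73. Hence x ≡ 62 + 81·73 = 5975 (mod 6723).
From x ≡ 5975 (mod 6723) write x = 5975 + 6723t. Substituting into x ≡ 48 (mod 197) gives 6723t ≡ 180 (mod 197), and since 25⁻¹ ≡ 134 (mod 197), t ≡ 86. Hence x ≡ 5975 + 6723·86 = 584153 (mod 1324431).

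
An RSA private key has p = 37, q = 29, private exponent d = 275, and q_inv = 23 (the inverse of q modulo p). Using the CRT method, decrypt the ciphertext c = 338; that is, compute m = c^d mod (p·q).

d_p = d mod (p−1) = 275 mod 36 = 23; d_q = d mod (q−1) = 23.
m₁ = c^(d_p) mod p: c ≡ 5 (mod 37), and 5^23 mod 37 = 20.
m₂ = c^(d_q) mod q: c ≡ 19 (mod 29), and 19^23 mod 29 = 18.
h = q_inv·(m₁ − m₂) mod p = 23·(20 − 18) mod 37 = 9.
m = m₂ + h·q = 18 + 9·29 = 279.

279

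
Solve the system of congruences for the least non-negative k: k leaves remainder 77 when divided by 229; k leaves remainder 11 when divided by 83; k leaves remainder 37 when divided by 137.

Combine the congruences pairwise.
From k ≡ 77 (mod 229) write k = 77 + 229t. Substituting into k ≡ 11 (mod 83) gives 229t ≡ 17 (mod 83), and since 63⁻¹ ≡ 29 (mod 83), t ≡ 78. Hence k ≡ 77 + 229·78 = 17939 (mod 19007).
From k ≡ 17939 (mod 19007) write k = 17939 + 19007t. Substituting into k ≡ 37 (mod 137) gives 19007t ≡ 45 (mod 137), and since 101⁻¹ ≡ 19 (mod 137), t ≡ 33. Hence k ≡ 17939 + 19007·33 = 645170 (mod 2603959).

645170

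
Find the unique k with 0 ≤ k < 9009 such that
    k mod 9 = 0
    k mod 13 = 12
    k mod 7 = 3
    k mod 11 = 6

The moduli are pairwise coprime; N = 9·13·7·11 = 9009.
N/9 = 1001; 1001 ≡ 2 (mod 9); 2·5 ≡ 1, so inverse 5.
N/13 = 693; 693 ≡ 4 (mod 13); 4·10 ≡ 1, so inverse 10.
N/7 = 1287; 1287 ≡ 6 (mod 7); 6·6 ≡ 1, so inverse 6.
N/11 = 819; 819 ≡ 5 (mod 11); 5·9 ≡ 1, so inverse 9.
k ≡ 0·1001·5 + 12·693·10 + 3·1287·6 + 6·819·9 = 150552.
150552 mod 9009 = 6408.

6408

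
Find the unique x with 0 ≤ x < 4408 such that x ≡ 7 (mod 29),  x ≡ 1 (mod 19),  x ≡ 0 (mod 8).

From x ≡ 7 (mod 29) write x = 7 + 29t. Substituting into x ≡ 1 (mod 19) gives 29t ≡ 13 (mod 19), and since 10⁻¹ ≡ 2 (mod 19), t ≡ 7. Hence x ≡ 7 + 29·7 = 210 (mod 551).
From x ≡ 210 (mod 551) write x = 210 + 551t. Substituting into x ≡ 0 (mod 8) gives 551t ≡ 6 (mod 8), and since 7⁻¹ ≡ 7 (mod 8), t ≡ 2. Hence x ≡ 210 + 551·2 = 1312 (mod 4408).

1312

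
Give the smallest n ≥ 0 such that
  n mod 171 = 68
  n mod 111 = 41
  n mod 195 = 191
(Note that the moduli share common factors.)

11696

Combine the congruences pairwise.
gcd(171, 111) = 3 and 3 | (41 − 68), so the pair is consistent; merging gives n ≡ 5369 (mod 6327), where 6327 = lcm(171, 111).
gcd(6327, 195) = 3 and 3 | (191 − 5369), so the pair is consistent; merging gives n ≡ 11696 (mod 411255), where 411255 = lcm(6327, 195).
The solution is unique modulo lcm(171, 111, 195) = 411255.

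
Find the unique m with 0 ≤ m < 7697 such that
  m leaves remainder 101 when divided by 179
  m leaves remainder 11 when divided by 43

4397

From m ≡ 101 (mod 179) write m = 101 + 179t. Substituting into m ≡ 11 (mod 43) gives 179t ≡ 39 (mod 43), and since 7⁻¹ ≡ 37 (mod 43), t ≡ 24. Hence m ≡ 101 + 179·24 = 4397 (mod 7697).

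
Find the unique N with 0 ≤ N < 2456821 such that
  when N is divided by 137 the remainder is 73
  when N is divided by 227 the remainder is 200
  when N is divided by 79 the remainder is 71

915918

From N ≡ 73 (mod 137) write N = 73 + 137t. Substituting into N ≡ 200 (mod 227) gives 137t ≡ 127 (mod 227), and since 137⁻¹ ≡ 58 (mod 227), t ≡ 102. Hence N ≡ 73 + 137·102 = 14047 (mod 31099).
From N ≡ 14047 (mod 31099) write N = 14047 + 31099t. Substituting into N ≡ 71 (mod 79) gives 31099t ≡ 7 (mod 79), and since 52⁻¹ ≡ 38 (mod 79), t ≡ 29. Hence N ≡ 14047 + 31099·29 = 915918 (mod 2456821).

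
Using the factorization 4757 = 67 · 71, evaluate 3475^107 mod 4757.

Mod 67: 3475 ≡ 58; by Fermat, exponent reduces to 107 mod 66 = 41; 58^41 ≡ 42 (mod 67).
Mod 71: 3475 ≡ 67; by Fermat, exponent reduces to 107 mod 70 = 37; 67^37 ≡ 55 (mod 71).
Combine by CRT: x ≡ 42 (mod 67), x ≡ 55 (mod 71) ⇒ x ≡ 3392 (mod 4757).

3392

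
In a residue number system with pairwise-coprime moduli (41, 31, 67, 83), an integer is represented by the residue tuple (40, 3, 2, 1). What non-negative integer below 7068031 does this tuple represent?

The moduli are pairwise coprime; N = 41·31·67·83 = 7068031.
N/41 = 172391; 172391 ≡ 27 (mod 41); 27·38 ≡ 1, so inverse 38.
N/31 = 228001; 228001 ≡ 27 (mod 31); 27·23 ≡ 1, so inverse 23.
N/67 = 105493; 105493 ≡ 35 (mod 67); 35·23 ≡ 1, so inverse 23.
N/83 = 85157; 85157 ≡ 82 (mod 83); 82·82 ≡ 1, so inverse 82.
x ≡ 40·172391·38 + 3·228001·23 + 2·105493·23 + 1·85157·82 = 289601941.
289601941 mod 7068031 = 6880701.

6880701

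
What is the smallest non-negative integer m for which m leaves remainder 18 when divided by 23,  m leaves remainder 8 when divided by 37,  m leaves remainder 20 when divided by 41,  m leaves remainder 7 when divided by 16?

The moduli are pairwise coprime; N = 23·37·41·16 = 558256.
N/23 = 24272; 24272 ≡ 7 (mod 23); 7·10 ≡ 1, so inverse 10.
N/37 = 15088; 15088 ≡ 29 (mod 37); 29·23 ≡ 1, so inverse 23.
N/41 = 13616; 13616 ≡ 4 (mod 41); 4·31 ≡ 1, so inverse 31.
N/16 = 34891; 34891 ≡ 11 (mod 16); 11·3 ≡ 1, so inverse 3.
m ≡ 18·24272·10 + 8·15088·23 + 20·13616·31 + 7·34891·3 = 16319783.
16319783 mod 558256 = 130359.

130359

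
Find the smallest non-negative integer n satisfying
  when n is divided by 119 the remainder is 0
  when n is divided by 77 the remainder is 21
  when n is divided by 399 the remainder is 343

57001

gcd(119, 77) = 7 and 7 | (21 − 0), so the pair is consistent; merging gives n ≡ 714 (mod 1309), where 1309 = lcm(119, 77).
gcd(1309, 399) = 7 and 7 | (343 − 714), so the pair is consistent; merging gives n ≡ 57001 (mod 74613), where 74613 = lcm(1309, 399).
The solution is unique modulo lcm(119, 77, 399) = 74613.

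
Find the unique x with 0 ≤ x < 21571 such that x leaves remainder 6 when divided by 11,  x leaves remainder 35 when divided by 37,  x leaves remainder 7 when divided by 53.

14317

The moduli are pairwise coprime; N = 11·37·53 = 21571.
N/11 = 1961; 1961 ≡ 3 (mod 11); 3·4 ≡ 1, so inverse 4.
N/37 = 583; 583 ≡ 28 (mod 37); 28·4 ≡ 1, so inverse 4.
N/53 = 407; 407 ≡ 36 (mod 53); 36·28 ≡ 1, so inverse 28.
x ≡ 6·1961·4 + 35·583·4 + 7·407·28 = 208456.
208456 mod 21571 = 14317.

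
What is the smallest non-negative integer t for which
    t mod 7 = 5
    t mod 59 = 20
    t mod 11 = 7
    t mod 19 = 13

The moduli are pairwise coprime; N = 7·59·11·19 = 86317.
N/7 = 12331; 12331 ≡ 4 (mod 7); 4·2 ≡ 1, so inverse 2.
N/59 = 1463; 1463 ≡ 47 (mod 59); 47·54 ≡ 1, so inverse 54.
N/11 = 7847; 7847 ≡ 4 (mod 11); 4·3 ≡ 1, so inverse 3.
N/19 = 4543; 4543 ≡ 2 (mod 19); 2·10 ≡ 1, so inverse 10.
t ≡ 5·12331·2 + 20·1463·54 + 7·7847·3 + 13·4543·10 = 2458727.
2458727 mod 86317 = 41851.

41851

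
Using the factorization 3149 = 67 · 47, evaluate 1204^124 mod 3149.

Mod 67: 1204 ≡ 65; by Fermat, exponent reduces to 124 mod 66 = 58; 65^58 ≡ 39 (mod 67).
Mod 47: 1204 ≡ 29; by Fermat, exponent reduces to 124 mod 46 = 32; 29^32 ≡ 17 (mod 47).
Combine by CRT: x ≡ 39 (mod 67), x ≡ 17 (mod 47) ⇒ x ≡ 910 (mod 3149).

910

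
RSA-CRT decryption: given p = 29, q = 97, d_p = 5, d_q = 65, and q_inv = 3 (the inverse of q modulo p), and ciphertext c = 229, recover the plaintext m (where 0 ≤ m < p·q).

m₁ = c^(d_p) mod p: c ≡ 26 (mod 29), and 26^5 mod 29 = 18.
m₂ = c^(d_q) mod q: c ≡ 35 (mod 97), and 35^65 mod 97 = 61.
h = q_inv·(m₁ − m₂) mod p = 3·(18 − 61) mod 29 = 16.
m = m₂ + h·q = 61 + 16·97 = 1613.

1613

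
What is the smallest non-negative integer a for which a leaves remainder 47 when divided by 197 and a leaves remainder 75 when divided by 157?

Combine the congruences pairwise.
From a ≡ 47 (mod 197) write a = 47 + 197t. Substituting into a ≡ 75 (mod 157) gives 197t ≡ 28 (mod 157), and since 40⁻¹ ≡ 106 (mod 157), t ≡ 142. Hence a ≡ 47 + 197·142 = 28021 (mod 30929).

28021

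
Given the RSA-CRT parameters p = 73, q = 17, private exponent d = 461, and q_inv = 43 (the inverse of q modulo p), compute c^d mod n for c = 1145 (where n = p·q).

d_p = d mod (p−1) = 461 mod 72 = 29; d_q = d mod (q−1) = 13.
m₁ = c^(d_p) mod p: c ≡ 50 (mod 73), and 50^29 mod 73 = 25.
m₂ = c^(d_q) mod q: c ≡ 6 (mod 17), and 6^13 mod 17 = 10.
h = q_inv·(m₁ − m₂) mod p = 43·(25 − 10) mod 73 = 61.
m = m₂ + h·q = 10 + 61·17 = 1047.

1047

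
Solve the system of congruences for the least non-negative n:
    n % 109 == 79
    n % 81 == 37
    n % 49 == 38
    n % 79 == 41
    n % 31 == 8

From n ≡ 79 (mod 109) write n = 79 + 109t. Substituting into n ≡ 37 (mod 81) gives 109t ≡ 39 (mod 81), and since 28⁻¹ ≡ 55 (mod 81), t ≡ 39. Hence n ≡ 79 + 109·39 = 4330 (mod 8829).
From n ≡ 4330 (mod 8829) write n = 4330 + 8829t. Substituting into n ≡ 38 (mod 49) gives 8829t ≡ 20 (mod 49), and since 9⁻¹ ≡ 11 (mod 49), t ≡ 24. Hence n ≡ 4330 + 8829·24 = 216226 (mod 432621).
From n ≡ 216226 (mod 432621) write n = 216226 + 432621t. Substituting into n ≡ 41 (mod 79) gives 432621t ≡ 38 (mod 79), and since 17⁻¹ ≡ 14 (mod 79), t ≡ 58. Hence n ≡ 216226 + 432621·58 = 25308244 (mod 34177059).
From n ≡ 25308244 (mod 34177059) write n = 25308244 + 34177059t. Substituting into n ≡ 8 (mod 31) gives 34177059t ≡ 9 (mod 31), and since 24⁻¹ ≡ 22 (mod 31), t ≡ 12. Hence n ≡ 25308244 + 34177059·12 = 435432952 (mod 1059488829).

435432952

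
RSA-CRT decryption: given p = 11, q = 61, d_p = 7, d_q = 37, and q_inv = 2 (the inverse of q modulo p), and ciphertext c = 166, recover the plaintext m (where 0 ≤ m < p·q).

518

m₁ = c^(d_p) mod p: c ≡ 1 (mod 11), and 1^7 mod 11 = 1.
m₂ = c^(d_q) mod q: c ≡ 44 (mod 61), and 44^37 mod 61 = 30.
h = q_inv·(m₁ − m₂) mod p = 2·(1 − 30) mod 11 = 8.
m = m₂ + h·q = 30 + 8·61 = 518.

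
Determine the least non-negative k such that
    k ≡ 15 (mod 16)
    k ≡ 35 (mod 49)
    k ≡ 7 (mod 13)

2191

The moduli are pairwise coprime; N = 16·49·13 = 10192.
N/16 = 637; 637 ≡ 13 (mod 16); 13·5 ≡ 1, so inverse 5.
N/49 = 208; 208 ≡ 12 (mod 49); 12·45 ≡ 1, so inverse 45.
N/13 = 784; 784 ≡ 4 (mod 13); 4·10 ≡ 1, so inverse 10.
k ≡ 15·637·5 + 35·208·45 + 7·784·10 = 430255.
430255 mod 10192 = 2191.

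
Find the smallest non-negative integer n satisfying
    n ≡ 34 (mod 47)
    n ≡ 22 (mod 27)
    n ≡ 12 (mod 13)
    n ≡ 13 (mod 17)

214213

The moduli are pairwise coprime; M = 47·27·13·17 = 280449.
M/47 = 5967; 5967 ≡ 45 (mod 47); 45·23 ≡ 1, so inverse 23.
M/27 = 10387; 10387 ≡ 19 (mod 27); 19·10 ≡ 1, so inverse 10.
M/13 = 21573; 21573 ≡ 6 (mod 13); 6·11 ≡ 1, so inverse 11.
M/17 = 16497; 16497 ≡ 7 (mod 17); 7·5 ≡ 1, so inverse 5.
n ≡ 34·5967·23 + 22·10387·10 + 12·21573·11 + 13·16497·5 = 10871275.
10871275 mod 280449 = 214213.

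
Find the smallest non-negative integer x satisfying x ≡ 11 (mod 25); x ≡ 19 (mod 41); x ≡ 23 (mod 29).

15886

The moduli are pairwise coprime; N = 25·41·29 = 29725.
N/25 = 1189; 1189 ≡ 14 (mod 25); 14·9 ≡ 1, so inverse 9.
N/41 = 725; 725 ≡ 28 (mod 41); 28·22 ≡ 1, so inverse 22.
N/29 = 1025; 1025 ≡ 10 (mod 29); 10·3 ≡ 1, so inverse 3.
x ≡ 11·1189·9 + 19·725·22 + 23·1025·3 = 491486.
491486 mod 29725 = 15886.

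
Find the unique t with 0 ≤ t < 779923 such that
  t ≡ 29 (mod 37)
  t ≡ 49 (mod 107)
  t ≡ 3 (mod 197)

166862

From t ≡ 29 (mod 37) write t = 29 + 37s. Substituting into t ≡ 49 (mod 107) gives 37s ≡ 20 (mod 107), and since 37⁻¹ ≡ 81 (mod 107), s ≡ 15. Hence t ≡ 29 + 37·15 = 584 (mod 3959).
From t ≡ 584 (mod 3959) write t = 584 + 3959s. Substituting into t ≡ 3 (mod 197) gives 3959s ≡ 10 (mod 197), and since 19⁻¹ ≡ 83 (mod 197), s ≡ 42. Hence t ≡ 584 + 3959·42 = 166862 (mod 779923).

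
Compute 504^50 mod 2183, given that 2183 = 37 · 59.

Mod 37: 504 ≡ 23; by Fermat, exponent reduces to 50 mod 36 = 14; 23^14 ≡ 11 (mod 37).
Mod 59: 504 ≡ 32; 32^50 ≡ 7 (mod 59).
Combine by CRT: x ≡ 11 (mod 37), x ≡ 7 (mod 59) ⇒ x ≡ 1010 (mod 2183).

1010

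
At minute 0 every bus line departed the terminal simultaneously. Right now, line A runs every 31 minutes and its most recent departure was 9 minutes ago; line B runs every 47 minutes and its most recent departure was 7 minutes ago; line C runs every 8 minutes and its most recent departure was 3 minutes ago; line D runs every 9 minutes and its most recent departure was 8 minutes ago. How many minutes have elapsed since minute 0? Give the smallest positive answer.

The moduli are pairwise coprime; N = 31·47·8·9 = 104904.
N/31 = 3384; 3384 ≡ 5 (mod 31); 5·25 ≡ 1, so inverse 25.
N/47 = 2232; 2232 ≡ 23 (mod 47); 23·45 ≡ 1, so inverse 45.
N/8 = 13113; 13113 ≡ 1 (mod 8), inverse 1.
N/9 = 11656; 11656 ≡ 1 (mod 9), inverse 1.
t ≡ 9·3384·25 + 7·2232·45 + 3·13113·1 + 8·11656·1 = 1597067.
1597067 mod 104904 = 23507.

23507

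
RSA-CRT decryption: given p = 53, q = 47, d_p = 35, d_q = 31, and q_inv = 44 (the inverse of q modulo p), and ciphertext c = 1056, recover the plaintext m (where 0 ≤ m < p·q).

312

m₁ = c^(d_p) mod p: c ≡ 49 (mod 53), and 49^35 mod 53 = 47.
m₂ = c^(d_q) mod q: c ≡ 22 (mod 47), and 22^31 mod 47 = 30.
h = q_inv·(m₁ − m₂) mod p = 44·(47 − 30) mod 53 = 6.
m = m₂ + h·q = 30 + 6·47 = 312.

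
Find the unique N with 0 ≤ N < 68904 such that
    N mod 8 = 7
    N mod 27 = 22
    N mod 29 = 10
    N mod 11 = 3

Combine the congruences pairwise.
From N ≡ 7 (mod 8) write N = 7 + 8t. Substituting into N ≡ 22 (mod 27) gives 8t ≡ 15 (mod 27), and since 8⁻¹ ≡ 17 (mod 27), t ≡ 12. Hence N ≡ 7 + 8·12 = 103 (mod 216).
From N ≡ 103 (mod 216) write N = 103 + 216t. Substituting into N ≡ 10 (mod 29) gives 216t ≡ 23 (mod 29), and since 13⁻¹ ≡ 9 (mod 29), t ≡ 4. Hence N ≡ 103 + 216·4 = 967 (mod 6264).
From N ≡ 967 (mod 6264) write N = 967 + 6264t. Substituting into N ≡ 3 (mod 11) gives 6264t ≡ 4 (mod 11), and since 5⁻¹ ≡ 9 (mod 11), t ≡ 3. Hence N ≡ 967 + 6264·3 = 19759 (mod 68904).

19759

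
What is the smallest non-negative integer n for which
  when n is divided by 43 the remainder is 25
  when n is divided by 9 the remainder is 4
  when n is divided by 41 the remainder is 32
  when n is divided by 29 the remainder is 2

302530

The moduli are pairwise coprime; M = 43·9·41·29 = 460143.
M/43 = 10701; 10701 ≡ 37 (mod 43); 37·7 ≡ 1, so inverse 7.
M/9 = 51127; 51127 ≡ 7 (mod 9); 7·4 ≡ 1, so inverse 4.
M/41 = 11223; 11223 ≡ 30 (mod 41); 30·26 ≡ 1, so inverse 26.
M/29 = 15867; 15867 ≡ 4 (mod 29); 4·22 ≡ 1, so inverse 22.
n ≡ 25·10701·7 + 4·51127·4 + 32·11223·26 + 2·15867·22 = 12726391.
12726391 mod 460143 = 302530.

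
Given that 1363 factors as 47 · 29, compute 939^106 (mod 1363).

Mod 47: 939 ≡ 46; by Fermat, exponent reduces to 106 mod 46 = 14; 46^14 ≡ 1 (mod 47).
Mod 29: 939 ≡ 11; by Fermat, exponent reduces to 106 mod 28 = 22; 11^22 ≡ 13 (mod 29).
Combine by CRT: x ≡ 1 (mod 47), x ≡ 13 (mod 29) ⇒ x ≡ 941 (mod 1363).

941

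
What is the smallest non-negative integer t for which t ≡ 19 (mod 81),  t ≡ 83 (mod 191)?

From t ≡ 19 (mod 81) write t = 19 + 81s. Substituting into t ≡ 83 (mod 191) gives 81s ≡ 64 (mod 191), and since 81⁻¹ ≡ 158 (mod 191), s ≡ 180. Hence t ≡ 19 + 81·180 = 14599 (mod 15471).

14599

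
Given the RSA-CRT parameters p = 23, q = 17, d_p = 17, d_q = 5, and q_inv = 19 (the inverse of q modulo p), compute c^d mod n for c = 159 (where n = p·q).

143

m₁ = c^(d_p) mod p: c ≡ 21 (mod 23), and 21^17 mod 23 = 5.
m₂ = c^(d_q) mod q: c ≡ 6 (mod 17), and 6^5 mod 17 = 7.
h = q_inv·(m₁ − m₂) mod p = 19·(5 − 7) mod 23 = 8.
m = m₂ + h·q = 7 + 8·17 = 143.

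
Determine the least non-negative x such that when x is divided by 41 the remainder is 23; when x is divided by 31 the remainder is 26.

925

Combine the congruences pairwise.
From x ≡ 23 (mod 41) write x = 23 + 41t. Substituting into x ≡ 26 (mod 31) gives 41t ≡ 3 (mod 31), and since 10⁻¹ ≡ 28 (mod 31), t ≡ 22. Hence x ≡ 23 + 41·22 = 925 (mod 1271).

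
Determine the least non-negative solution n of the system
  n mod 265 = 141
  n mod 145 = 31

gcd(265, 145) = 5 and 5 | (31 − 141), so the pair is consistent; merging gives n ≡ 4381 (mod 7685), where 7685 = lcm(265, 145).
The solution is unique modulo lcm(265, 145) = 7685.

4381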